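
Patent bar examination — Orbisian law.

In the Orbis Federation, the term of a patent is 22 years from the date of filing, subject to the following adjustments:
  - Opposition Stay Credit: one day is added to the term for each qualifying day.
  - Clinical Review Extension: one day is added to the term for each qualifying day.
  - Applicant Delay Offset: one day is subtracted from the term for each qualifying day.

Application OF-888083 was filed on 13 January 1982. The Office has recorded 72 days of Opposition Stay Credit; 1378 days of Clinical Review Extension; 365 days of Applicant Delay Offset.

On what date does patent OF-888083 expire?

Base term: filing date + 22 years → 13 January 2004.
Opposition Stay Credit: +72 days → 25 March 2004.
Clinical Review Extension: +1378 days → 2 January 2008.
Applicant Delay Offset: −365 days → 2 January 2007.

January 2, 2007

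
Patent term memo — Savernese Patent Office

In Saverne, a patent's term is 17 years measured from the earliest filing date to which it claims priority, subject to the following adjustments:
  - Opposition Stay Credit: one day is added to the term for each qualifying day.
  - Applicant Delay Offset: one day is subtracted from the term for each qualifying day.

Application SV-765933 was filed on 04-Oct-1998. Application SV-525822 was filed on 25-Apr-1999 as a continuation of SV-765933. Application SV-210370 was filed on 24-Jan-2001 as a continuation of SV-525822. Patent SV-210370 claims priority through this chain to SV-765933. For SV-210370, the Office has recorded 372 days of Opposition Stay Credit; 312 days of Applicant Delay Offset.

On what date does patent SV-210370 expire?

December 3, 2015

Earliest priority filing: 4 October 1998.
Base term: 4 October 1998 + 17 years → 4 October 2015.
Opposition Stay Credit: +372 days → 10 October 2016.
Applicant Delay Offset: −312 days → 3 December 2015.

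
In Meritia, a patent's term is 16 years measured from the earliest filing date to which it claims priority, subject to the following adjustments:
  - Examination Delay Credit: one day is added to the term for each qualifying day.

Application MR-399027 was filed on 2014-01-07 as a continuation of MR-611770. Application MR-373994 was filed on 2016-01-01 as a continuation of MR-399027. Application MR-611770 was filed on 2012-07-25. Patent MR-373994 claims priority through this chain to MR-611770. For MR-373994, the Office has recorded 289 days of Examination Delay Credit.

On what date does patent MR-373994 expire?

May 10, 2029

Earliest priority filing: 25 July 2012.
Base term: 25 July 2012 + 16 years → 25 July 2028.
Examination Delay Credit: +289 days → 10 May 2029.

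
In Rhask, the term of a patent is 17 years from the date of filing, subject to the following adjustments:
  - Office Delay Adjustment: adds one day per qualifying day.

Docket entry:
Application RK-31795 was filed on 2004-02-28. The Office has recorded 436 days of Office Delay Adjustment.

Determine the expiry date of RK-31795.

May 10, 2022

Base term: filing date + 17 years → 28 February 2021.
Office Delay Adjustment: +436 days → 10 May 2022.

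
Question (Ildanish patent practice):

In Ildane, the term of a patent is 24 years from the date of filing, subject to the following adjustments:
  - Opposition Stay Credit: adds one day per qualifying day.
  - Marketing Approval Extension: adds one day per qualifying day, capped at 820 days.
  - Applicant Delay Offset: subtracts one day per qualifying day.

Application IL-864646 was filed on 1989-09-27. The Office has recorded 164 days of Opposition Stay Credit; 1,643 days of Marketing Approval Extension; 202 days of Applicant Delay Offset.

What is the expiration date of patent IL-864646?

Base term: filing date + 24 years → 27 September 2013.
Opposition Stay Credit: +164 days → 10 March 2014.
Marketing Approval Extension: 1643 days claimed exceeds the 820-day cap, so +820 days → 7 June 2016.
Applicant Delay Offset: −202 days → 18 November 2015.

2015-11-18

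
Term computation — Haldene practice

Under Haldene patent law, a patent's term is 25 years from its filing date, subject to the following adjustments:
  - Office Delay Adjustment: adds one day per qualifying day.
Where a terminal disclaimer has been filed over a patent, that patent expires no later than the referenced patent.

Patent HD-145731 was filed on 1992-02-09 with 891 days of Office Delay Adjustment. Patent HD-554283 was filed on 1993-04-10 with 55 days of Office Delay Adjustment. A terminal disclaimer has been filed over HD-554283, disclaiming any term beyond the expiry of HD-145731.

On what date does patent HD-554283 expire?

2018-06-04

Natural term of HD-554283:
  Base: filing + 25 years → 10 April 2018.
  Office Delay Adjustment: +55 days → 4 June 2018.
Expiry of referenced patent HD-145731:
  Base: filing + 25 years → 9 February 2017.
  Office Delay Adjustment: +891 days → 20 July 2019.
Terminal disclaimer: HD-554283 expires on the earlier of 4 June 2018 and 20 July 2019.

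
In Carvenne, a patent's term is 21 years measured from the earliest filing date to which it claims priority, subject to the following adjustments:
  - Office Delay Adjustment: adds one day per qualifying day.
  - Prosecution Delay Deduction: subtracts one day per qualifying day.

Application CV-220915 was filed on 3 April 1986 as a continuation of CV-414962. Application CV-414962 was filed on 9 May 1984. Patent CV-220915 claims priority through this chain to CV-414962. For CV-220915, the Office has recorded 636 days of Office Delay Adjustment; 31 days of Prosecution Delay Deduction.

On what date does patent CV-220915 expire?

2007-01-04

Earliest priority filing: 9 May 1984.
Base term: 9 May 1984 + 21 years → 9 May 2005.
Office Delay Adjustment: +636 days → 4 February 2007.
Prosecution Delay Deduction: −31 days → 4 January 2007.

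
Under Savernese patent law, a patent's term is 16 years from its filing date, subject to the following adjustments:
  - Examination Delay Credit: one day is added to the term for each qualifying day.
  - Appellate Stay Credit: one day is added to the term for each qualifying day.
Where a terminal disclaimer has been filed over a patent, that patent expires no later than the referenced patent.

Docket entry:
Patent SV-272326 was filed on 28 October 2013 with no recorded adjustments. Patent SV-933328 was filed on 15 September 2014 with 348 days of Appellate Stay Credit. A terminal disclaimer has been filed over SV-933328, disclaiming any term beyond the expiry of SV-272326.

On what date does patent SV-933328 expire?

October 28, 2029

Natural term of SV-933328:
  Base: filing + 16 years → 15 September 2030.
  Appellate Stay Credit: +348 days → 29 August 2031.
Expiry of referenced patent SV-272326:
  Base: filing + 16 years → 28 October 2029.
Terminal disclaimer: SV-933328 expires on the earlier of 29 August 2031 and 28 October 2029.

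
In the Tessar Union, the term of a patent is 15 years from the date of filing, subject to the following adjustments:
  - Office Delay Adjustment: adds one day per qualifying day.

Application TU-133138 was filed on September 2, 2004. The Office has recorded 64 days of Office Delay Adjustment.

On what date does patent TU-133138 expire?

Base term: filing date + 15 years → 2 September 2019.
Office Delay Adjustment: +64 days → 5 November 2019.

2019-11-05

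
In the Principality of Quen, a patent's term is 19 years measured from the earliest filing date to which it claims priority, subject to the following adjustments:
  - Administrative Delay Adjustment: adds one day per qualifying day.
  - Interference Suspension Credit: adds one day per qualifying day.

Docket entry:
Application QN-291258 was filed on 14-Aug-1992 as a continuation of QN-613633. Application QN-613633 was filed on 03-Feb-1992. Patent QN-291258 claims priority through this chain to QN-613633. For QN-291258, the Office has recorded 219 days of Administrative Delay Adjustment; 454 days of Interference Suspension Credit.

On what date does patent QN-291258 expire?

Earliest priority filing: 3 February 1992.
Base term: 3 February 1992 + 19 years → 3 February 2011.
Administrative Delay Adjustment: +219 days → 10 September 2011.
Interference Suspension Credit: +454 days → 7 December 2012.

2012-12-07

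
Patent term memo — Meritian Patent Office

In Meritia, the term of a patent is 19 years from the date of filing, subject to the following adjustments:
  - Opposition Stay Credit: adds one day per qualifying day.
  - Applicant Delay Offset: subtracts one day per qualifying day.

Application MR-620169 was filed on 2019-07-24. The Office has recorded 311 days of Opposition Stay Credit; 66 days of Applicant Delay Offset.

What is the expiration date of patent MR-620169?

Base term: filing date + 19 years → 24 July 2038.
Opposition Stay Credit: +311 days → 31 May 2039.
Applicant Delay Offset: −66 days → 26 March 2039.

2039-03-26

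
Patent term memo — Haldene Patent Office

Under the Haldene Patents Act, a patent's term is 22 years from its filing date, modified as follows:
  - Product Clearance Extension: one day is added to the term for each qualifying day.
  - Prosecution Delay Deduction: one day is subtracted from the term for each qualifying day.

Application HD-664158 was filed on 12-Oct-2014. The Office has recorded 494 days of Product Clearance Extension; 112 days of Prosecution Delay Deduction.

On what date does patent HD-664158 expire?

Base term: filing date + 22 years → 12 October 2036.
Product Clearance Extension: +494 days → 18 February 2038.
Prosecution Delay Deduction: −112 days → 29 October 2037.

October 29, 2037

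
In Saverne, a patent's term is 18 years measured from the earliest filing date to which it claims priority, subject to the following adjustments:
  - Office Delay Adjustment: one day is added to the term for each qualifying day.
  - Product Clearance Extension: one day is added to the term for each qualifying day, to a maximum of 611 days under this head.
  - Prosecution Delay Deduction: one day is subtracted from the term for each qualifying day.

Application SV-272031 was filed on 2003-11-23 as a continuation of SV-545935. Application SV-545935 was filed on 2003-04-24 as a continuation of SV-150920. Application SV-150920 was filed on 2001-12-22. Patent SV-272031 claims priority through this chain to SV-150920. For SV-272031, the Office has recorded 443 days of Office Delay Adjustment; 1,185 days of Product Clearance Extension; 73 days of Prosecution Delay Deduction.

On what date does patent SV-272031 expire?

Earliest priority filing: 22 December 2001.
Base term: 22 December 2001 + 18 years → 22 December 2019.
Office Delay Adjustment: +443 days → 9 March 2021.
Product Clearance Extension: 1185 days claimed exceeds the 611-day cap, so +611 days → 10 November 2022.
Prosecution Delay Deduction: −73 days → 29 August 2022.

2022-08-29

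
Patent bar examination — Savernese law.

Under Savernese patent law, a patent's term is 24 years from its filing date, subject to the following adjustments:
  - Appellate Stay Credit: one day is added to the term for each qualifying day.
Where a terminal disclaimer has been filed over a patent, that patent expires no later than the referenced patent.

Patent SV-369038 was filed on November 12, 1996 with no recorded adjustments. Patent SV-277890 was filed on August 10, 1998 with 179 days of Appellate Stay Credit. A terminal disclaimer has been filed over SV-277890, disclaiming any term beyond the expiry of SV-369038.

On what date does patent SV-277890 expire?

November 12, 2020

Natural term of SV-277890:
  Base: filing + 24 years → 10 August 2022.
  Appellate Stay Credit: +179 days → 5 February 2023.
Expiry of referenced patent SV-369038:
  Base: filing + 24 years → 12 November 2020.
Terminal disclaimer: SV-277890 expires on the earlier of 5 February 2023 and 12 November 2020.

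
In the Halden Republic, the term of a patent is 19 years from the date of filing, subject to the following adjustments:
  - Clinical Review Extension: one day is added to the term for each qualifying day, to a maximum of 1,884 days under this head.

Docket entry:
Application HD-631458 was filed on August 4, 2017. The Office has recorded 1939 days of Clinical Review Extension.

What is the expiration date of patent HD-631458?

Base term: filing date + 19 years → 4 August 2036.
Clinical Review Extension: 1939 days claimed exceeds the 1884-day cap, so +1884 days → 1 October 2041.

2041-10-01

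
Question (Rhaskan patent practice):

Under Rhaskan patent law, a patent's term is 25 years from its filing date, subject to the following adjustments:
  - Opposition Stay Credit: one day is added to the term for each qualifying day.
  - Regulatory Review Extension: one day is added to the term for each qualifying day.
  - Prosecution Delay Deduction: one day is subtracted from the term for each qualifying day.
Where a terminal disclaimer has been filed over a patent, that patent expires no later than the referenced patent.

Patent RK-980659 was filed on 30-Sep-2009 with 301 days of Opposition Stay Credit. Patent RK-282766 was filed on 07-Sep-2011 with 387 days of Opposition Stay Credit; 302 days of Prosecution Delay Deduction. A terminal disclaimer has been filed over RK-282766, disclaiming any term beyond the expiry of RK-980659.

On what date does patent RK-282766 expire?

Natural term of RK-282766:
  Base: filing + 25 years → 7 September 2036.
  Opposition Stay Credit: +387 days → 29 September 2037.
  Prosecution Delay Deduction: −302 days → 1 December 2036.
Expiry of referenced patent RK-980659:
  Base: filing + 25 years → 30 September 2034.
  Opposition Stay Credit: +301 days → 28 July 2035.
Terminal disclaimer: RK-282766 expires on the earlier of 1 December 2036 and 28 July 2035.

2035-07-28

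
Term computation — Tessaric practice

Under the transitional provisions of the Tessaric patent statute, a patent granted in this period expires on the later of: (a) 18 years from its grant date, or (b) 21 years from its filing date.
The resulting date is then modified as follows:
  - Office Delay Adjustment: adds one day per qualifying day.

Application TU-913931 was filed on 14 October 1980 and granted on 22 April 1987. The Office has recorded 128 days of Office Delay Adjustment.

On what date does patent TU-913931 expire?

2005-08-28

(a) grant + 18 years → 22 April 2005.
(b) filing + 21 years → 14 October 2001.
Later of the two: 22 April 2005.
Office Delay Adjustment: +128 days → 28 August 2005.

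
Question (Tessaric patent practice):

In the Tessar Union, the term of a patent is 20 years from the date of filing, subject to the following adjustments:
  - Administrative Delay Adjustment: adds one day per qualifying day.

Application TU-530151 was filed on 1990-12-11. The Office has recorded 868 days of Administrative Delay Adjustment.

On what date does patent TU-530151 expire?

Base term: filing date + 20 years → 11 December 2010.
Administrative Delay Adjustment: +868 days → 27 April 2013.

April 27, 2013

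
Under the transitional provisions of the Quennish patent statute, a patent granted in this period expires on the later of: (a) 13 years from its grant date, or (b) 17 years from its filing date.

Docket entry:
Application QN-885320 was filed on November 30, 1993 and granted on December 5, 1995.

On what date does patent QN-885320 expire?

2010-11-30

(a) grant + 13 years → 5 December 2008.
(b) filing + 17 years → 30 November 2010.
Later of the two: 30 November 2010.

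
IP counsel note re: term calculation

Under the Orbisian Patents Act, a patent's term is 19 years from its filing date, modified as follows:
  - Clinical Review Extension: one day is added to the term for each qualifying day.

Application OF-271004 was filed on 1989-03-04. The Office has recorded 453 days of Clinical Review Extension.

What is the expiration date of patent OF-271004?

May 31, 2009

Base term: filing date + 19 years → 4 March 2008.
Clinical Review Extension: +453 days → 31 May 2009.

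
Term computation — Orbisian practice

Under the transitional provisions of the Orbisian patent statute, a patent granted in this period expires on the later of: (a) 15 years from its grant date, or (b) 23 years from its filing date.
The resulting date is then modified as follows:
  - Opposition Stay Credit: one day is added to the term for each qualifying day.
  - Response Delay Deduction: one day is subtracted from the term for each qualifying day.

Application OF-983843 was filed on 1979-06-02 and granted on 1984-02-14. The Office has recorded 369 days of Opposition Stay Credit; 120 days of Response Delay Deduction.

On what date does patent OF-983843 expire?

(a) grant + 15 years → 14 February 1999.
(b) filing + 23 years → 2 June 2002.
Later of the two: 2 June 2002.
Opposition Stay Credit: +369 days → 6 June 2003.
Response Delay Deduction: −120 days → 6 February 2003.

February 6, 2003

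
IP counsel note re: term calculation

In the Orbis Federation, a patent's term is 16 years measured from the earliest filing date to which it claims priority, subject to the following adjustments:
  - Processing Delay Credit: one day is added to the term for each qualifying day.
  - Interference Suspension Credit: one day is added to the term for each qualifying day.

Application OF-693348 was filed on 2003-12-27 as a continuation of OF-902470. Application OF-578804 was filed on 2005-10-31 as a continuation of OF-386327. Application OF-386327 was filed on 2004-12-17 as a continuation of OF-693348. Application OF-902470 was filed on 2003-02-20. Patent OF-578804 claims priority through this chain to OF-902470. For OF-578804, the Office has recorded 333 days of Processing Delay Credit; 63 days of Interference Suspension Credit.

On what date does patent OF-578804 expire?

March 22, 2020

Earliest priority filing: 20 February 2003.
Base term: 20 February 2003 + 16 years → 20 February 2019.
Processing Delay Credit: +333 days → 19 January 2020.
Interference Suspension Credit: +63 days → 22 March 2020.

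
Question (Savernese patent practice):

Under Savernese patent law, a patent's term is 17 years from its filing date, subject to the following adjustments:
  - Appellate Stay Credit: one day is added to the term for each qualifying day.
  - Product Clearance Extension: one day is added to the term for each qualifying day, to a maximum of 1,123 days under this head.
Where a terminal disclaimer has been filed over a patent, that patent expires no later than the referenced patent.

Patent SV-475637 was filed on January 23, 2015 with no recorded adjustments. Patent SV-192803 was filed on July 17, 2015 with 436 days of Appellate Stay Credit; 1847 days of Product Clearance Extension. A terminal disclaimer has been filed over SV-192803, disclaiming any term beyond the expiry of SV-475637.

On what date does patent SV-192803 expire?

2032-01-23

Natural term of SV-192803:
  Base: filing + 17 years → 17 July 2032.
  Appellate Stay Credit: +436 days → 26 September 2033.
  Product Clearance Extension: 1847 days claimed exceeds the 1123-day cap, so +1123 days → 23 October 2036.
Expiry of referenced patent SV-475637:
  Base: filing + 17 years → 23 January 2032.
Terminal disclaimer: SV-192803 expires on the earlier of 23 October 2036 and 23 January 2032.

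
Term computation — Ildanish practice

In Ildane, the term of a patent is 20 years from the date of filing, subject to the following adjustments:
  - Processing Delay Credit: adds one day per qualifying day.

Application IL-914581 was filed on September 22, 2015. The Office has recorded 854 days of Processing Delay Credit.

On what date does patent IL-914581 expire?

2038-01-23

Base term: filing date + 20 years → 22 September 2035.
Processing Delay Credit: +854 days → 23 January 2038.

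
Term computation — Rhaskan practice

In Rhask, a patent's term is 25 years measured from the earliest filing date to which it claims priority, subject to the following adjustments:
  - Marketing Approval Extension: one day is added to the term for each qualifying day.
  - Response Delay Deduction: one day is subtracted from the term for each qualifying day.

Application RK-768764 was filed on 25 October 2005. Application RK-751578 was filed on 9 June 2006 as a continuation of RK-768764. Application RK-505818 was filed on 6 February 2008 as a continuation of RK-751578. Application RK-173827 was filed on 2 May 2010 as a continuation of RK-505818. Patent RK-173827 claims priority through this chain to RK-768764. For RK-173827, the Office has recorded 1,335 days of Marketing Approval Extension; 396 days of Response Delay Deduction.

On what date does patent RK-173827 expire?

2033-05-21

Earliest priority filing: 25 October 2005.
Base term: 25 October 2005 + 25 years → 25 October 2030.
Marketing Approval Extension: +1335 days → 21 June 2034.
Response Delay Deduction: −396 days → 21 May 2033.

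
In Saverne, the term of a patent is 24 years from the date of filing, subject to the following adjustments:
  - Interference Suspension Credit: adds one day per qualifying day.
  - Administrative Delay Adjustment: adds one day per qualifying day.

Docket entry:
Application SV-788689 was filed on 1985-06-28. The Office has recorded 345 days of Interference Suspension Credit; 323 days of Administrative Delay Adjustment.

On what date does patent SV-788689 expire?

2011-04-27

Base term: filing date + 24 years → 28 June 2009.
Interference Suspension Credit: +345 days → 8 June 2010.
Administrative Delay Adjustment: +323 days → 27 April 2011.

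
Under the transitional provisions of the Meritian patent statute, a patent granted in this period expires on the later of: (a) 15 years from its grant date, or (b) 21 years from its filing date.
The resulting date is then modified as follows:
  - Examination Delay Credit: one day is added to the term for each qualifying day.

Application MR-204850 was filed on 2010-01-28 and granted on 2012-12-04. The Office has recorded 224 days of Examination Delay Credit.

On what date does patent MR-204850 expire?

2031-09-09

(a) grant + 15 years → 4 December 2027.
(b) filing + 21 years → 28 January 2031.
Later of the two: 28 January 2031.
Examination Delay Credit: +224 days → 9 September 2031.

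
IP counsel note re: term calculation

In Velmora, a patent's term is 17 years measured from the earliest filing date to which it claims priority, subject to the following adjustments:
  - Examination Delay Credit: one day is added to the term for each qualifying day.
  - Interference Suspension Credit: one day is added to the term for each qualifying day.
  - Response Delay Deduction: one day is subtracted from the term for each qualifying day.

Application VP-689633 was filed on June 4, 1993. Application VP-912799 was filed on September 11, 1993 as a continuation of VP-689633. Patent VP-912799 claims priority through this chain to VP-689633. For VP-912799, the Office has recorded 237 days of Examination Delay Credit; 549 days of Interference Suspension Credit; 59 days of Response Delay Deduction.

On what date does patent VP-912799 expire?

Earliest priority filing: 4 June 1993.
Base term: 4 June 1993 + 17 years → 4 June 2010.
Examination Delay Credit: +237 days → 27 January 2011.
Interference Suspension Credit: +549 days → 29 July 2012.
Response Delay Deduction: −59 days → 31 May 2012.

May 31, 2012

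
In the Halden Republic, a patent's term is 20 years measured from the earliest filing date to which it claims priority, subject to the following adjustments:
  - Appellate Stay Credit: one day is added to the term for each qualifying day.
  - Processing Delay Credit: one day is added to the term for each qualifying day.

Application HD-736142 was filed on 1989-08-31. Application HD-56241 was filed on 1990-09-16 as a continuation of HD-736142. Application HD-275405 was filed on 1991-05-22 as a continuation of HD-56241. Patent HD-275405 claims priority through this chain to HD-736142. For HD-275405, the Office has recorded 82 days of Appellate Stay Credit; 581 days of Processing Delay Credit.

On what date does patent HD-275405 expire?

2011-06-25

Earliest priority filing: 31 August 1989.
Base term: 31 August 1989 + 20 years → 31 August 2009.
Appellate Stay Credit: +82 days → 21 November 2009.
Processing Delay Credit: +581 days → 25 June 2011.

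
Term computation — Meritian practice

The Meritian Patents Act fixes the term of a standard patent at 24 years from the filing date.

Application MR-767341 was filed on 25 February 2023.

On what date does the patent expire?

February 25, 2047

Filing date + 24 years → 25 February 2047.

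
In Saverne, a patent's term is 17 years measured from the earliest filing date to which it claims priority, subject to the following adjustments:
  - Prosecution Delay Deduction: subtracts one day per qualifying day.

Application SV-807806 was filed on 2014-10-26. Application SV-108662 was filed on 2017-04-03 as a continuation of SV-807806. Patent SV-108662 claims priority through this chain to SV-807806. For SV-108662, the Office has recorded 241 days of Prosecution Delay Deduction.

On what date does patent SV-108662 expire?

February 27, 2031

Earliest priority filing: 26 October 2014.
Base term: 26 October 2014 + 17 years → 26 October 2031.
Prosecution Delay Deduction: −241 days → 27 February 2031.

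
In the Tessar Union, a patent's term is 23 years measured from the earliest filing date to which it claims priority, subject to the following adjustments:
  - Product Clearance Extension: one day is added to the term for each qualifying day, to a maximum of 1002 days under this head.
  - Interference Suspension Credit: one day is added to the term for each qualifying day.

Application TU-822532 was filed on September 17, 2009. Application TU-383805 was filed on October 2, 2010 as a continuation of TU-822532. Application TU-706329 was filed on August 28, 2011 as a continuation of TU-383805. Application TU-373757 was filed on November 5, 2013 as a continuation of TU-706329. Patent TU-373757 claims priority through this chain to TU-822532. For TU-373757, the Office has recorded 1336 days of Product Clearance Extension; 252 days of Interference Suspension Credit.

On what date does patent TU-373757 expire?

2036-02-23

Earliest priority filing: 17 September 2009.
Base term: 17 September 2009 + 23 years → 17 September 2032.
Product Clearance Extension: 1336 days claimed exceeds the 1002-day cap, so +1002 days → 16 June 2035.
Interference Suspension Credit: +252 days → 23 February 2036.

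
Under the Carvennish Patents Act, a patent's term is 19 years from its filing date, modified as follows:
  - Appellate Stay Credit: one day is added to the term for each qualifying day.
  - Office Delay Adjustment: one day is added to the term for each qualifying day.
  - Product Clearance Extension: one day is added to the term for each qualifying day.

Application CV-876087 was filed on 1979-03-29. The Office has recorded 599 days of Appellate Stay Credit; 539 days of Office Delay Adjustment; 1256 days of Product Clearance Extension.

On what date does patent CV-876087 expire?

2004-10-17

Base term: filing date + 19 years → 29 March 1998.
Appellate Stay Credit: +599 days → 18 November 1999.
Office Delay Adjustment: +539 days → 10 May 2001.
Product Clearance Extension: +1256 days → 17 October 2004.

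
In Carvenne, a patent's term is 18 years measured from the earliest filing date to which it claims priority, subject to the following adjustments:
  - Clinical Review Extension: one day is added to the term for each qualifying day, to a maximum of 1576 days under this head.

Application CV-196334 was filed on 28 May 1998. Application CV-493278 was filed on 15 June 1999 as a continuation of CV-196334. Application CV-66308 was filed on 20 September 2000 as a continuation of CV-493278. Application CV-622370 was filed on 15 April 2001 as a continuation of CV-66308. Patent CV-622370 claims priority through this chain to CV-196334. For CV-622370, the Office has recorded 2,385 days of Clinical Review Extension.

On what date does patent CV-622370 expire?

2020-09-20

Earliest priority filing: 28 May 1998.
Base term: 28 May 1998 + 18 years → 28 May 2016.
Clinical Review Extension: 2385 days claimed exceeds the 1576-day cap, so +1576 days → 20 September 2020.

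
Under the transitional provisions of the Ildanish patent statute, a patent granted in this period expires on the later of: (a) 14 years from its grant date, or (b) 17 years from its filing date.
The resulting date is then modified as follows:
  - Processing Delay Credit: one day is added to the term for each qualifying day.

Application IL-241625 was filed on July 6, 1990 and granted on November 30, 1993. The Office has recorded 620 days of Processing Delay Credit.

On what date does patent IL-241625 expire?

(a) grant + 14 years → 30 November 2007.
(b) filing + 17 years → 6 July 2007.
Later of the two: 30 November 2007.
Processing Delay Credit: +620 days → 11 August 2009.

2009-08-11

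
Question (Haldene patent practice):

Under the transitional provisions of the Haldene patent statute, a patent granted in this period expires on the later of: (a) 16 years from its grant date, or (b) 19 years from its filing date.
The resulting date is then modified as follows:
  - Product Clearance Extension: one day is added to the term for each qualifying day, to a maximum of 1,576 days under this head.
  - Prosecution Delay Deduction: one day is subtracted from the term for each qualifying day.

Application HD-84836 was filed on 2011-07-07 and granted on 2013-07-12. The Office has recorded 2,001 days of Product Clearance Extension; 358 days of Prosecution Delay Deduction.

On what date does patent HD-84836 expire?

(a) grant + 16 years → 12 July 2029.
(b) filing + 19 years → 7 July 2030.
Later of the two: 7 July 2030.
Product Clearance Extension: 2001 days claimed exceeds the 1576-day cap, so +1576 days → 30 October 2034.
Prosecution Delay Deduction: −358 days → 6 November 2033.

November 6, 2033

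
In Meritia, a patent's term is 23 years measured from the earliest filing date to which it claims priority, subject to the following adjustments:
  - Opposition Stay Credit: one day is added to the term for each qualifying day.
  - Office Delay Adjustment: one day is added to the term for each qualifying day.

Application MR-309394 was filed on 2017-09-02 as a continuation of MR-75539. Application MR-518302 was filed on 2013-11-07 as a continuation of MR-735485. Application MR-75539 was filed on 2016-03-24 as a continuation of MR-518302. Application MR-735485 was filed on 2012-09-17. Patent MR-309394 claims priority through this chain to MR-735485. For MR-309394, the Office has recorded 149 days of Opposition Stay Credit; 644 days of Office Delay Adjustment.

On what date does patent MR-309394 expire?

November 18, 2037

Earliest priority filing: 17 September 2012.
Base term: 17 September 2012 + 23 years → 17 September 2035.
Opposition Stay Credit: +149 days → 13 February 2036.
Office Delay Adjustment: +644 days → 18 November 2037.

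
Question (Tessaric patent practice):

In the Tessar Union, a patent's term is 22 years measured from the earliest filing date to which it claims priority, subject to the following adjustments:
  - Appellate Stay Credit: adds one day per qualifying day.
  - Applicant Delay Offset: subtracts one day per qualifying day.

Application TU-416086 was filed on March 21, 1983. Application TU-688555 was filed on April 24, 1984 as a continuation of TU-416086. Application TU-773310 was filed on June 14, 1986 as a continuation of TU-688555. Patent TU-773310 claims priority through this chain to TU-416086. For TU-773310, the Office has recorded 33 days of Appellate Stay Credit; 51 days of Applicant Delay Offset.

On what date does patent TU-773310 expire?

Earliest priority filing: 21 March 1983.
Base term: 21 March 1983 + 22 years → 21 March 2005.
Appellate Stay Credit: +33 days → 23 April 2005.
Applicant Delay Offset: −51 days → 3 March 2005.

2005-03-03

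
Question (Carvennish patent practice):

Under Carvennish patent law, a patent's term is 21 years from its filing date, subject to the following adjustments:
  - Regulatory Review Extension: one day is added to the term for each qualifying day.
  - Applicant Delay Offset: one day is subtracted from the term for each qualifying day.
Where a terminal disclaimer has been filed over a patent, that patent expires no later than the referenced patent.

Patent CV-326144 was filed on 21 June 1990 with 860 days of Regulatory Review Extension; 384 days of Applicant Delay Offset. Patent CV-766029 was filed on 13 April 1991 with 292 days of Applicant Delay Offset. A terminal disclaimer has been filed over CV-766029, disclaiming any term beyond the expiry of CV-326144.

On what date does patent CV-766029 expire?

Natural term of CV-766029:
  Base: filing + 21 years → 13 April 2012.
  Applicant Delay Offset: −292 days → 26 June 2011.
Expiry of referenced patent CV-326144:
  Base: filing + 21 years → 21 June 2011.
  Regulatory Review Extension: +860 days → 28 October 2013.
  Applicant Delay Offset: −384 days → 9 October 2012.
Terminal disclaimer: CV-766029 expires on the earlier of 26 June 2011 and 9 October 2012.

2011-06-26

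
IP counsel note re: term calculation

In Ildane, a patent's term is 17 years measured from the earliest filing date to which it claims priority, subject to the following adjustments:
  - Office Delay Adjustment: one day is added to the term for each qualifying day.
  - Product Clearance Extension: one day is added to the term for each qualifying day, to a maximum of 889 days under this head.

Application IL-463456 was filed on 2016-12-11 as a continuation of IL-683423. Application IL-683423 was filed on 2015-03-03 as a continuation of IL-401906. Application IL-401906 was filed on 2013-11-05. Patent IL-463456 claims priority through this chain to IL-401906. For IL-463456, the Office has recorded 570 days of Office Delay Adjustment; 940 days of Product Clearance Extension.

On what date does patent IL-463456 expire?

2034-11-03

Earliest priority filing: 5 November 2013.
Base term: 5 November 2013 + 17 years → 5 November 2030.
Office Delay Adjustment: +570 days → 28 May 2032.
Product Clearance Extension: 940 days claimed exceeds the 889-day cap, so +889 days → 3 November 2034.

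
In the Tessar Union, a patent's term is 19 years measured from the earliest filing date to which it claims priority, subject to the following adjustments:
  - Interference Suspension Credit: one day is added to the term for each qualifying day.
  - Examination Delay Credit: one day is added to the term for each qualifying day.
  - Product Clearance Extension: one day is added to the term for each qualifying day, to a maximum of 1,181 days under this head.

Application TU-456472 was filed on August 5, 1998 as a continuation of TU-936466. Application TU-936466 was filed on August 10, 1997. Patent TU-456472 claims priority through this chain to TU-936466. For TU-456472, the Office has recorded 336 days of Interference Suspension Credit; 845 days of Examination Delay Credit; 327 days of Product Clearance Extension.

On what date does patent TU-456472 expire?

Earliest priority filing: 10 August 1997.
Base term: 10 August 1997 + 19 years → 10 August 2016.
Interference Suspension Credit: +336 days → 12 July 2017.
Examination Delay Credit: +845 days → 4 November 2019.
Product Clearance Extension: 327 days (within the 1181-day cap) → +327 days → 26 September 2020.

2020-09-26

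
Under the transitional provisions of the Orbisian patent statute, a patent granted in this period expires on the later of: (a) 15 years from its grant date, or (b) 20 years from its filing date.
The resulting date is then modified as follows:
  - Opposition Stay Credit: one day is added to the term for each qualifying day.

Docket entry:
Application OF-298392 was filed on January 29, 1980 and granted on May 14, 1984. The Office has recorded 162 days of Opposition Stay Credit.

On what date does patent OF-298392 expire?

2000-07-09

(a) grant + 15 years → 14 May 1999.
(b) filing + 20 years → 29 January 2000.
Later of the two: 29 January 2000.
Opposition Stay Credit: +162 days → 9 July 2000.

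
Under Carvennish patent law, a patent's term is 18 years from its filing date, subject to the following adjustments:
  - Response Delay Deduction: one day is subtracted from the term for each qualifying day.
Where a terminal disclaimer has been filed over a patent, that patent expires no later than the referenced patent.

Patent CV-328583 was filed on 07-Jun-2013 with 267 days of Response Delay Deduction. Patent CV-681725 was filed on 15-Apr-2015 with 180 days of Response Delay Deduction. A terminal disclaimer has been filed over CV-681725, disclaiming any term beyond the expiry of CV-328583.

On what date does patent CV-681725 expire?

Natural term of CV-681725:
  Base: filing + 18 years → 15 April 2033.
  Response Delay Deduction: −180 days → 17 October 2032.
Expiry of referenced patent CV-328583:
  Base: filing + 18 years → 7 June 2031.
  Response Delay Deduction: −267 days → 13 September 2030.
Terminal disclaimer: CV-681725 expires on the earlier of 17 October 2032 and 13 September 2030.

2030-09-13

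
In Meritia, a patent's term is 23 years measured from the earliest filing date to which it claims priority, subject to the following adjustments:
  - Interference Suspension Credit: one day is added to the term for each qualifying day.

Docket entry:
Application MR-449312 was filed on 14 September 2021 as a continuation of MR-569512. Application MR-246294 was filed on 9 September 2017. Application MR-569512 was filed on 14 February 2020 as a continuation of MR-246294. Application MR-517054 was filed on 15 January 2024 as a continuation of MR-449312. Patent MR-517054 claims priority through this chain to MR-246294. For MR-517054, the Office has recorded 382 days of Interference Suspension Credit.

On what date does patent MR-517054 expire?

Earliest priority filing: 9 September 2017.
Base term: 9 September 2017 + 23 years → 9 September 2040.
Interference Suspension Credit: +382 days → 26 September 2041.

September 26, 2041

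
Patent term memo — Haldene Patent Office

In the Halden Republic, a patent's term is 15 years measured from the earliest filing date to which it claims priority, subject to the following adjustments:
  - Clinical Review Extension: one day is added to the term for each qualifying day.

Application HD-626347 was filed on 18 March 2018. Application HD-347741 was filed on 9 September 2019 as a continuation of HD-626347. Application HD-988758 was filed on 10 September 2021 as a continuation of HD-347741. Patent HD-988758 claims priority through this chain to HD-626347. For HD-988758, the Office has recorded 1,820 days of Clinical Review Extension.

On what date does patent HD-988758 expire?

March 12, 2038

Earliest priority filing: 18 March 2018.
Base term: 18 March 2018 + 15 years → 18 March 2033.
Clinical Review Extension: +1820 days → 12 March 2038.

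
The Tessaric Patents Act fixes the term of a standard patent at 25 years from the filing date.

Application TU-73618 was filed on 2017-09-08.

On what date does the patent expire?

Filing date + 25 years → 8 September 2042.

September 8, 2042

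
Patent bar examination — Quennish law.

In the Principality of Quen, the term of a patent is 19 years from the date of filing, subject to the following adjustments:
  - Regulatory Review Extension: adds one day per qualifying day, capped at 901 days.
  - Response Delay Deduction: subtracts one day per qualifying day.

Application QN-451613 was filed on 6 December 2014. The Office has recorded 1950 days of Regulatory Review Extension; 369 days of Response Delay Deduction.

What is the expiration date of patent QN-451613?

Base term: filing date + 19 years → 6 December 2033.
Regulatory Review Extension: 1950 days claimed exceeds the 901-day cap, so +901 days → 25 May 2036.
Response Delay Deduction: −369 days → 22 May 2035.

2035-05-22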